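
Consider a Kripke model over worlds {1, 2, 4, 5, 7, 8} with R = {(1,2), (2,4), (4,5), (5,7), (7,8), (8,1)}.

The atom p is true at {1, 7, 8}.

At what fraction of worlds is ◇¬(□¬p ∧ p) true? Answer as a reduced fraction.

1: successors {2}; ¬(□¬p ∧ p) there: 2:T. ✓
2: successors {4}; ¬(□¬p ∧ p) there: 4:T. ✓
4: successors {5}; ¬(□¬p ∧ p) there: 5:T. ✓
5: successors {7}; ¬(□¬p ∧ p) there: 7:T. ✓
7: successors {8}; ¬(□¬p ∧ p) there: 8:T. ✓
8: successors {1}; ¬(□¬p ∧ p) there: 1:F. ✗
That's 5 of 6 worlds, so 5/6.

5/6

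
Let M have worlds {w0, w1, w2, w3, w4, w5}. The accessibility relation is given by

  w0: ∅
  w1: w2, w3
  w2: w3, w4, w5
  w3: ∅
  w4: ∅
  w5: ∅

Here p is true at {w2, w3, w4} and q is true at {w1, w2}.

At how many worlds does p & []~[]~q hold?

2

w0: p is F, []~[]~q is T. ✗
w1: p is F, []~[]~q is F. ✗
w2: p is T, []~[]~q is F. ✗
w3: p is T, []~[]~q is T. ✓
w4: p is T, []~[]~q is T. ✓
w5: p is F, []~[]~q is T. ✗
Satisfying worlds: {w3, w4}.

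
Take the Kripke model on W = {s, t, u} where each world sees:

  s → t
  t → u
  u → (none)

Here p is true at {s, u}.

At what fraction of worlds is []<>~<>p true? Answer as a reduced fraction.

2/3

s: successors {t}; <>~<>p there: t:T. ✓
t: successors {u}; <>~<>p there: u:F. ✗
u: no successors, so []<>~<>p holds vacuously. ✓
That's 2 of 3 worlds, so 2/3.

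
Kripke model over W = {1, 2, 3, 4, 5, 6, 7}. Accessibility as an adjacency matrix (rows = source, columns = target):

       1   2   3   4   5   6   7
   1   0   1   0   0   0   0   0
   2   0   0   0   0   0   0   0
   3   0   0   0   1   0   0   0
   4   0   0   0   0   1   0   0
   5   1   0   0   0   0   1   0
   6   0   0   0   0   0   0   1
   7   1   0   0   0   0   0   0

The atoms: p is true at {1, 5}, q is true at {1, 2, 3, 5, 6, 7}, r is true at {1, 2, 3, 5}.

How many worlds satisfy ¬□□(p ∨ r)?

2

1: □□(p ∨ r) is T. ✗
2: □□(p ∨ r) is T. ✗
3: □□(p ∨ r) is T. ✗
4: □□(p ∨ r) is F. ✓
5: □□(p ∨ r) is F. ✓
6: □□(p ∨ r) is T. ✗
7: □□(p ∨ r) is T. ✗
Satisfying worlds: {4, 5}.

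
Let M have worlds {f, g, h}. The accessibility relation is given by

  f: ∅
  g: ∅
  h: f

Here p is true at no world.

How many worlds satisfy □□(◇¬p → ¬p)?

3

f: no successors, so □□(◇¬p → ¬p) holds vacuously. ✓
g: no successors, so □□(◇¬p → ¬p) holds vacuously. ✓
h: successors {f}; □(◇¬p → ¬p) there: f:T. ✓
Satisfying worlds: {f, g, h}.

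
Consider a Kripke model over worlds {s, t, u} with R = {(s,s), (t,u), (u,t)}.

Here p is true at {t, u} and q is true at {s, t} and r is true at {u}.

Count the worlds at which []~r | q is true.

s: []~r is T, q is T. ✓
t: []~r is F, q is T. ✓
u: []~r is T, q is F. ✓
Satisfying worlds: {s, t, u}.

3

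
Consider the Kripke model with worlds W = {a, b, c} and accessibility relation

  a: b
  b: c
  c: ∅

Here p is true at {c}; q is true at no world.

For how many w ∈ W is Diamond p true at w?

1

a: successors {b}; p there: b:F. ✗
b: successors {c}; p there: c:T. ✓
c: no successors, so Diamond p fails. ✗
Satisfying worlds: {b}.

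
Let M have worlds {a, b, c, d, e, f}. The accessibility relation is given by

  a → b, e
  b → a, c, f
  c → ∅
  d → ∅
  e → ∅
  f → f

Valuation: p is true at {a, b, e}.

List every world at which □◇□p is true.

a: successors {b, e}; ◇□p there: b:T, e:F. ✗
b: successors {a, c, f}; ◇□p there: a:T, c:F, f:F. ✗
c: no successors, so □◇□p holds vacuously. ✓
d: no successors, so □◇□p holds vacuously. ✓
e: no successors, so □◇□p holds vacuously. ✓
f: successors {f}; ◇□p there: f:F. ✗

{c, d, e}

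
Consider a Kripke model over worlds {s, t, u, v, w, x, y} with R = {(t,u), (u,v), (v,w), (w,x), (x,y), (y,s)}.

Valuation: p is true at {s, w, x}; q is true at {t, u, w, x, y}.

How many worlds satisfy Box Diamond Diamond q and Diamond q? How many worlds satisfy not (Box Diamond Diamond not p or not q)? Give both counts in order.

2 and 5

For Box Diamond Diamond q and Diamond q:
s: Box Diamond Diamond q is T, Diamond q is F. ✗
t: Box Diamond Diamond q is T, Diamond q is T. ✓
u: Box Diamond Diamond q is T, Diamond q is F. ✗
v: Box Diamond Diamond q is T, Diamond q is T. ✓
w: Box Diamond Diamond q is F, Diamond q is T. ✗
x: Box Diamond Diamond q is F, Diamond q is T. ✗
y: Box Diamond Diamond q is F, Diamond q is F. ✗
— 2 worlds.
For not (Box Diamond Diamond not p or not q):
s: Box Diamond Diamond not p or not q is T. ✗
t: Box Diamond Diamond not p or not q is F. ✓
u: Box Diamond Diamond not p or not q is F. ✓
v: Box Diamond Diamond not p or not q is T. ✗
w: Box Diamond Diamond not p or not q is F. ✓
x: Box Diamond Diamond not p or not q is F. ✓
y: Box Diamond Diamond not p or not q is F. ✓
— 5 worlds.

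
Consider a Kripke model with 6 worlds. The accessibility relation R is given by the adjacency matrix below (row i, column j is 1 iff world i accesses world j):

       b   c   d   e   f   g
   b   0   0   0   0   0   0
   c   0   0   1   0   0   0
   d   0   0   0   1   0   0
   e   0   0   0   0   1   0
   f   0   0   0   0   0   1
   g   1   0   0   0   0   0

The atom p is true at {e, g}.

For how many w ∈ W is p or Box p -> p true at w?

b: p or Box p is T, p is F. ✗
c: p or Box p is F, p is F. ✓
d: p or Box p is T, p is F. ✗
e: p or Box p is T, p is T. ✓
f: p or Box p is T, p is F. ✗
g: p or Box p is T, p is T. ✓
Satisfying worlds: {c, e, g}.

3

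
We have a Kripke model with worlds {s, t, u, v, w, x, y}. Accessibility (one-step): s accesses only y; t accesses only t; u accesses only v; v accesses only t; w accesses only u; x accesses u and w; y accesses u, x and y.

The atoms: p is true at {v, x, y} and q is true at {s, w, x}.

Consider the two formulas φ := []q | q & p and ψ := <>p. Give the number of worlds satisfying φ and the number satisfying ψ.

For []q | q & p:
s: []q is F, q & p is F. ✗
t: []q is F, q & p is F. ✗
u: []q is F, q & p is F. ✗
v: []q is F, q & p is F. ✗
w: []q is F, q & p is F. ✗
x: []q is F, q & p is T. ✓
y: []q is F, q & p is F. ✗
— 1 world.
For <>p:
s: successors {y}; p there: y:T. ✓
t: successors {t}; p there: t:F. ✗
u: successors {v}; p there: v:T. ✓
v: successors {t}; p there: t:F. ✗
w: successors {u}; p there: u:F. ✗
x: successors {u, w}; p there: u:F, w:F. ✗
y: successors {u, x, y}; p there: u:F, x:T, y:T. ✓
— 3 worlds.

1 and 3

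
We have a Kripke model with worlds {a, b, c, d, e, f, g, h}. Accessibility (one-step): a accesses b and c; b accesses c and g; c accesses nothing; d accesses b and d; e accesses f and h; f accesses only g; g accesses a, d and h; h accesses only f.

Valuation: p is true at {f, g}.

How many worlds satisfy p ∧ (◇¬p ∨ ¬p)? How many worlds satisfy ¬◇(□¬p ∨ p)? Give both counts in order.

For p ∧ (◇¬p ∨ ¬p):
a: p is F, ◇¬p ∨ ¬p is T. ✗
b: p is F, ◇¬p ∨ ¬p is T. ✗
c: p is F, ◇¬p ∨ ¬p is T. ✗
d: p is F, ◇¬p ∨ ¬p is T. ✗
e: p is F, ◇¬p ∨ ¬p is T. ✗
f: p is T, ◇¬p ∨ ¬p is F. ✗
g: p is T, ◇¬p ∨ ¬p is T. ✓
h: p is F, ◇¬p ∨ ¬p is T. ✗
— 1 world.
For ¬◇(□¬p ∨ p):
a: ◇(□¬p ∨ p) is T. ✗
b: ◇(□¬p ∨ p) is T. ✗
c: ◇(□¬p ∨ p) is F. ✓
d: ◇(□¬p ∨ p) is T. ✗
e: ◇(□¬p ∨ p) is T. ✗
f: ◇(□¬p ∨ p) is T. ✗
g: ◇(□¬p ∨ p) is T. ✗
h: ◇(□¬p ∨ p) is T. ✗
— 1 world.

1 and 1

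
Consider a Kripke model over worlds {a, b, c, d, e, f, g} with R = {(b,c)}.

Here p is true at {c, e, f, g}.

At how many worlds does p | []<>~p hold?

6

a: p is F, []<>~p is T. ✓
b: p is F, []<>~p is F. ✗
c: p is T, []<>~p is T. ✓
d: p is F, []<>~p is T. ✓
e: p is T, []<>~p is T. ✓
f: p is T, []<>~p is T. ✓
g: p is T, []<>~p is T. ✓
Satisfying worlds: {a, c, d, e, f, g}.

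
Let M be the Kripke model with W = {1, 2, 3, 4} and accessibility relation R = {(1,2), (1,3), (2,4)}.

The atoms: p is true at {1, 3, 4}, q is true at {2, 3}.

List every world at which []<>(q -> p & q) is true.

1: successors {2, 3}; <>(q -> p & q) there: 2:T, 3:F. ✗
2: successors {4}; <>(q -> p & q) there: 4:F. ✗
3: no successors, so []<>(q -> p & q) holds vacuously. ✓
4: no successors, so []<>(q -> p & q) holds vacuously. ✓

{3, 4}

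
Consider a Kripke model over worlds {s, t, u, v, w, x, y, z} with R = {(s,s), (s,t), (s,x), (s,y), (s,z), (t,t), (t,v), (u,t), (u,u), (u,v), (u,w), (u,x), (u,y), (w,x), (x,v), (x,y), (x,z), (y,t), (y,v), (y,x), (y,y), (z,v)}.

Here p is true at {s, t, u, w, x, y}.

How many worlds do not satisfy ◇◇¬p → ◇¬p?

1

s: ◇◇¬p is T, ◇¬p is T. ✓
t: ◇◇¬p is T, ◇¬p is T. ✓
u: ◇◇¬p is T, ◇¬p is T. ✓
v: ◇◇¬p is F, ◇¬p is F. ✓
w: ◇◇¬p is T, ◇¬p is F. ✗
x: ◇◇¬p is T, ◇¬p is T. ✓
y: ◇◇¬p is T, ◇¬p is T. ✓
z: ◇◇¬p is F, ◇¬p is T. ✓
Satisfying worlds: {s, t, u, v, x, y, z}.
So ◇◇¬p → ◇¬p fails at the other 1 world.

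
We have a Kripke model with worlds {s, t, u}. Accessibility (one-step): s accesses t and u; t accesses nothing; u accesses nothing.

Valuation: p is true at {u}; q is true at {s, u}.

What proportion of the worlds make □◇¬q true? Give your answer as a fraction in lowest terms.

s: successors {t, u}; ◇¬q there: t:F, u:F. ✗
t: no successors, so □◇¬q holds vacuously. ✓
u: no successors, so □◇¬q holds vacuously. ✓
That's 2 of 3 worlds, so 2/3.

2/3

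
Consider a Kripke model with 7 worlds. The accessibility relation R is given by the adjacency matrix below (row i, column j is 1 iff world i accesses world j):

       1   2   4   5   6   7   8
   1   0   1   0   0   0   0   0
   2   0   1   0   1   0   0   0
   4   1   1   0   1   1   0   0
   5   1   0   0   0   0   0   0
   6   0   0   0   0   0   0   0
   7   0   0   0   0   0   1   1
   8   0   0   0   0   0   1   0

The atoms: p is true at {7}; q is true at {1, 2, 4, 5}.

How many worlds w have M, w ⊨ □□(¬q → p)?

1: successors {2}; □(¬q → p) there: 2:T. ✓
2: successors {2, 5}; □(¬q → p) there: 2:T, 5:T. ✓
4: successors {1, 2, 5, 6}; □(¬q → p) there: 1:T, 2:T, 5:T, 6:T. ✓
5: successors {1}; □(¬q → p) there: 1:T. ✓
6: no successors, so □□(¬q → p) holds vacuously. ✓
7: successors {7, 8}; □(¬q → p) there: 7:F, 8:T. ✗
8: successors {7}; □(¬q → p) there: 7:F. ✗
Satisfying worlds: {1, 2, 4, 5, 6}.

5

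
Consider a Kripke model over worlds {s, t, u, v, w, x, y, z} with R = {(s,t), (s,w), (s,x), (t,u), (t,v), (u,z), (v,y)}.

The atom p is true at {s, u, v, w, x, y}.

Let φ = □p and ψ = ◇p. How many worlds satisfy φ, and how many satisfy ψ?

6 and 3

For □p:
s: successors {t, w, x}; p there: t:F, w:T, x:T. ✗
t: successors {u, v}; p there: u:T, v:T. ✓
u: successors {z}; p there: z:F. ✗
v: successors {y}; p there: y:T. ✓
w: no successors, so □p holds vacuously. ✓
x: no successors, so □p holds vacuously. ✓
y: no successors, so □p holds vacuously. ✓
z: no successors, so □p holds vacuously. ✓
— 6 worlds.
For ◇p:
s: successors {t, w, x}; p there: t:F, w:T, x:T. ✓
t: successors {u, v}; p there: u:T, v:T. ✓
u: successors {z}; p there: z:F. ✗
v: successors {y}; p there: y:T. ✓
w: no successors, so ◇p fails. ✗
x: no successors, so ◇p fails. ✗
y: no successors, so ◇p fails. ✗
z: no successors, so ◇p fails. ✗
— 3 worlds.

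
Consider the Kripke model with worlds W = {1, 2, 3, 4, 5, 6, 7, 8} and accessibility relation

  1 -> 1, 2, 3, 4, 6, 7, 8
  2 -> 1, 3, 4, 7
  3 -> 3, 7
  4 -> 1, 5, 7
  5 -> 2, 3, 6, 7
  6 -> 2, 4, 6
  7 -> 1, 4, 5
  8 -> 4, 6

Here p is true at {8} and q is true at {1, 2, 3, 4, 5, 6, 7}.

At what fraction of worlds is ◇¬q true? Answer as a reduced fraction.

1: successors {1, 2, 3, 4, 6, 7, 8}; ¬q there: 1:F, 2:F, 3:F, 4:F, 6:F, 7:F, 8:T. ✓
2: successors {1, 3, 4, 7}; ¬q there: 1:F, 3:F, 4:F, 7:F. ✗
3: successors {3, 7}; ¬q there: 3:F, 7:F. ✗
4: successors {1, 5, 7}; ¬q there: 1:F, 5:F, 7:F. ✗
5: successors {2, 3, 6, 7}; ¬q there: 2:F, 3:F, 6:F, 7:F. ✗
6: successors {2, 4, 6}; ¬q there: 2:F, 4:F, 6:F. ✗
7: successors {1, 4, 5}; ¬q there: 1:F, 4:F, 5:F. ✗
8: successors {4, 6}; ¬q there: 4:F, 6:F. ✗
That's 1 of 8 worlds, so 1/8.

1/8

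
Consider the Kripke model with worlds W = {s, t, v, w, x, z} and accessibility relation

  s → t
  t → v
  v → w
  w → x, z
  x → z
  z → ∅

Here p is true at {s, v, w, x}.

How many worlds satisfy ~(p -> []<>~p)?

s: p -> []<>~p is F. ✓
t: p -> []<>~p is T. ✗
v: p -> []<>~p is T. ✗
w: p -> []<>~p is F. ✓
x: p -> []<>~p is F. ✓
z: p -> []<>~p is T. ✗
Satisfying worlds: {s, w, x}.

3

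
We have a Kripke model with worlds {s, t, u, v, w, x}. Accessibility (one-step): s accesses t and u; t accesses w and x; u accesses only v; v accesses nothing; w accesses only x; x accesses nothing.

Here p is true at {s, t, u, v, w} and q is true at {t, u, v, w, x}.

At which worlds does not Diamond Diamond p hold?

{t, u, v, w, x}

s: Diamond Diamond p is T. ✗
t: Diamond Diamond p is F. ✓
u: Diamond Diamond p is F. ✓
v: Diamond Diamond p is F. ✓
w: Diamond Diamond p is F. ✓
x: Diamond Diamond p is F. ✓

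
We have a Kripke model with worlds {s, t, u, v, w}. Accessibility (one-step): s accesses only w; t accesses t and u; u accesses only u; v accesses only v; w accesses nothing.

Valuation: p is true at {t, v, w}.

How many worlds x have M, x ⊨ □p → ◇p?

s: □p is T, ◇p is T. ✓
t: □p is F, ◇p is T. ✓
u: □p is F, ◇p is F. ✓
v: □p is T, ◇p is T. ✓
w: □p is T, ◇p is F. ✗
Satisfying worlds: {s, t, u, v}.

4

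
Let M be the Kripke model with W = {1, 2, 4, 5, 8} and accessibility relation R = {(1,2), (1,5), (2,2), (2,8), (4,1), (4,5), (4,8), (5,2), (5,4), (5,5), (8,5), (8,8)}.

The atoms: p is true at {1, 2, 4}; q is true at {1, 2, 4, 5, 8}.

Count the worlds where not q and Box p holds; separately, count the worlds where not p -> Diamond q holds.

For not q and Box p:
1: not q is F, Box p is F. ✗
2: not q is F, Box p is F. ✗
4: not q is F, Box p is F. ✗
5: not q is F, Box p is F. ✗
8: not q is F, Box p is F. ✗
— 0 worlds.
For not p -> Diamond q:
1: not p is F, Diamond q is T. ✓
2: not p is F, Diamond q is T. ✓
4: not p is F, Diamond q is T. ✓
5: not p is T, Diamond q is T. ✓
8: not p is T, Diamond q is T. ✓
— 5 worlds.

0 and 5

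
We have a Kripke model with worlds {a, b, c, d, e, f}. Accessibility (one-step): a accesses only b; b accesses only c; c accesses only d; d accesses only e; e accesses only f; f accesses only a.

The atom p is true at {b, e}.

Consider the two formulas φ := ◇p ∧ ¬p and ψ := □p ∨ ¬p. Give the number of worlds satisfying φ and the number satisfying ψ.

2 and 4

For ◇p ∧ ¬p:
a: ◇p is T, ¬p is T. ✓
b: ◇p is F, ¬p is F. ✗
c: ◇p is F, ¬p is T. ✗
d: ◇p is T, ¬p is T. ✓
e: ◇p is F, ¬p is F. ✗
f: ◇p is F, ¬p is T. ✗
— 2 worlds.
For □p ∨ ¬p:
a: □p is T, ¬p is T. ✓
b: □p is F, ¬p is F. ✗
c: □p is F, ¬p is T. ✓
d: □p is T, ¬p is T. ✓
e: □p is F, ¬p is F. ✗
f: □p is F, ¬p is T. ✓
— 4 worlds.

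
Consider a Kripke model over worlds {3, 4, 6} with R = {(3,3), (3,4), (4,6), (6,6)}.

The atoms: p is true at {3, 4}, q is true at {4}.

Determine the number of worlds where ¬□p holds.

2

3: □p is T. ✗
4: □p is F. ✓
6: □p is F. ✓
Satisfying worlds: {4, 6}.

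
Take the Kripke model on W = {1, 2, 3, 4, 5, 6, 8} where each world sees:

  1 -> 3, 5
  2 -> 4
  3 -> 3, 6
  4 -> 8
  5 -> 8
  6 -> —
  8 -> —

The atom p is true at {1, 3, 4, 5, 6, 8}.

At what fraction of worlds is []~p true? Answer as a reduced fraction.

2/7

1: successors {3, 5}; ~p there: 3:F, 5:F. ✗
2: successors {4}; ~p there: 4:F. ✗
3: successors {3, 6}; ~p there: 3:F, 6:F. ✗
4: successors {8}; ~p there: 8:F. ✗
5: successors {8}; ~p there: 8:F. ✗
6: no successors, so []~p holds vacuously. ✓
8: no successors, so []~p holds vacuously. ✓
That's 2 of 7 worlds, so 2/7.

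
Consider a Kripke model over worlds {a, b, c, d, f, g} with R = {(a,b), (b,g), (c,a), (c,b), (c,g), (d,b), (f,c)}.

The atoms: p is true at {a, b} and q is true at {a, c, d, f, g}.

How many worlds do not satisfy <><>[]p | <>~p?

a: <><>[]p is T, <>~p is F. ✓
b: <><>[]p is F, <>~p is T. ✓
c: <><>[]p is T, <>~p is T. ✓
d: <><>[]p is T, <>~p is F. ✓
f: <><>[]p is T, <>~p is T. ✓
g: <><>[]p is F, <>~p is F. ✗
Satisfying worlds: {a, b, c, d, f}.
So <><>[]p | <>~p fails at the other 1 world.

1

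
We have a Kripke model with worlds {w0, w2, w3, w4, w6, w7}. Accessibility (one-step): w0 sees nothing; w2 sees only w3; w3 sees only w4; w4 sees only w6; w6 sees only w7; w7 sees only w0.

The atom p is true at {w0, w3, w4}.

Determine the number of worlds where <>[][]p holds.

3

w0: no successors, so <>[][]p fails. ✗
w2: successors {w3}; [][]p there: w3:F. ✗
w3: successors {w4}; [][]p there: w4:F. ✗
w4: successors {w6}; [][]p there: w6:T. ✓
w6: successors {w7}; [][]p there: w7:T. ✓
w7: successors {w0}; [][]p there: w0:T. ✓
Satisfying worlds: {w4, w6, w7}.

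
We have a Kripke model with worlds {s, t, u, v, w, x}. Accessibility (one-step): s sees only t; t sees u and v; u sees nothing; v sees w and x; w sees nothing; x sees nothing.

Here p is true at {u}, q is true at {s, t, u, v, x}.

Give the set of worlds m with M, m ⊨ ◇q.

{s, t, v}

s: successors {t}; q there: t:T. ✓
t: successors {u, v}; q there: u:T, v:T. ✓
u: no successors, so ◇q fails. ✗
v: successors {w, x}; q there: w:F, x:T. ✓
w: no successors, so ◇q fails. ✗
x: no successors, so ◇q fails. ✗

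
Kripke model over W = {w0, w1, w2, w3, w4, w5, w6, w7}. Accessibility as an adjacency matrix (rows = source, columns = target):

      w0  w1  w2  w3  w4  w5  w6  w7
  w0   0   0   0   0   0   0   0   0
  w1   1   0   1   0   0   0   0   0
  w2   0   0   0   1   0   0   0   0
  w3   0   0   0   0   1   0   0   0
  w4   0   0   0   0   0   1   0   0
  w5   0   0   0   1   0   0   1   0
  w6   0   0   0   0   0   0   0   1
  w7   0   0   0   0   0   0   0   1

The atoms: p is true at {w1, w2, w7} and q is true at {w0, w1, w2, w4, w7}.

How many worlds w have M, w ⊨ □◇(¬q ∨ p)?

5

w0: no successors, so □◇(¬q ∨ p) holds vacuously. ✓
w1: successors {w0, w2}; ◇(¬q ∨ p) there: w0:F, w2:T. ✗
w2: successors {w3}; ◇(¬q ∨ p) there: w3:F. ✗
w3: successors {w4}; ◇(¬q ∨ p) there: w4:T. ✓
w4: successors {w5}; ◇(¬q ∨ p) there: w5:T. ✓
w5: successors {w3, w6}; ◇(¬q ∨ p) there: w3:F, w6:T. ✗
w6: successors {w7}; ◇(¬q ∨ p) there: w7:T. ✓
w7: successors {w7}; ◇(¬q ∨ p) there: w7:T. ✓
Satisfying worlds: {w0, w3, w4, w6, w7}.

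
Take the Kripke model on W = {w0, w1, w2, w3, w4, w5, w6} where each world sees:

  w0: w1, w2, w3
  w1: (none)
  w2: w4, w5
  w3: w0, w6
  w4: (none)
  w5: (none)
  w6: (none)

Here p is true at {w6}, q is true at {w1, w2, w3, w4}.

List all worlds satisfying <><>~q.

{w0}

w0: successors {w1, w2, w3}; <>~q there: w1:F, w2:T, w3:T. ✓
w1: no successors, so <><>~q fails. ✗
w2: successors {w4, w5}; <>~q there: w4:F, w5:F. ✗
w3: successors {w0, w6}; <>~q there: w0:F, w6:F. ✗
w4: no successors, so <><>~q fails. ✗
w5: no successors, so <><>~q fails. ✗
w6: no successors, so <><>~q fails. ✗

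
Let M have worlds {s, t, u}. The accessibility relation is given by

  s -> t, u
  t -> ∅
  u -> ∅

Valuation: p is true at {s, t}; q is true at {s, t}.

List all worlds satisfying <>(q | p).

{s}

s: successors {t, u}; q | p there: t:T, u:F. ✓
t: no successors, so <>(q | p) fails. ✗
u: no successors, so <>(q | p) fails. ✗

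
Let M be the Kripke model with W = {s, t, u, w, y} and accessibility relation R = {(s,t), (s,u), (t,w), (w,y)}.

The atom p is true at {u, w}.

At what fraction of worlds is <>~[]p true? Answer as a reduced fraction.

1/5

s: successors {t, u}; ~[]p there: t:F, u:F. ✗
t: successors {w}; ~[]p there: w:T. ✓
u: no successors, so <>~[]p fails. ✗
w: successors {y}; ~[]p there: y:F. ✗
y: no successors, so <>~[]p fails. ✗
That's 1 of 5 worlds, so 1/5.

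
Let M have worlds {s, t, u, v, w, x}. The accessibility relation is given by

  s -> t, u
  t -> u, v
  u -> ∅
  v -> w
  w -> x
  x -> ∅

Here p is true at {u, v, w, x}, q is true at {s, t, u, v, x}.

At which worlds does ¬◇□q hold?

s: ◇□q is T. ✗
t: ◇□q is T. ✗
u: ◇□q is F. ✓
v: ◇□q is T. ✗
w: ◇□q is T. ✗
x: ◇□q is F. ✓

{u, x}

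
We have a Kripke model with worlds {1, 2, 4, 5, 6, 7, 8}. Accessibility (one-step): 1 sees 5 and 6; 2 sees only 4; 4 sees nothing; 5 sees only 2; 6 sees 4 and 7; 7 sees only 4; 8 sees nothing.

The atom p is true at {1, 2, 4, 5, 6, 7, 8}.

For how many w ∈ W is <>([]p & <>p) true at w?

3

1: successors {5, 6}; []p & <>p there: 5:T, 6:T. ✓
2: successors {4}; []p & <>p there: 4:F. ✗
4: no successors, so <>([]p & <>p) fails. ✗
5: successors {2}; []p & <>p there: 2:T. ✓
6: successors {4, 7}; []p & <>p there: 4:F, 7:T. ✓
7: successors {4}; []p & <>p there: 4:F. ✗
8: no successors, so <>([]p & <>p) fails. ✗
Satisfying worlds: {1, 5, 6}.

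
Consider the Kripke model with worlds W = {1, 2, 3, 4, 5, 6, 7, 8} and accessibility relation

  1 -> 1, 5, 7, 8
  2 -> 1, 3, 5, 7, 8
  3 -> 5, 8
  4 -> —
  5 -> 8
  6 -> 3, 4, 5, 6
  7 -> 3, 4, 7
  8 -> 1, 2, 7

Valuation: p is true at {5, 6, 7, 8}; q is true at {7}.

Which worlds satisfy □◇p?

1: successors {1, 5, 7, 8}; ◇p there: 1:T, 5:T, 7:T, 8:T. ✓
2: successors {1, 3, 5, 7, 8}; ◇p there: 1:T, 3:T, 5:T, 7:T, 8:T. ✓
3: successors {5, 8}; ◇p there: 5:T, 8:T. ✓
4: no successors, so □◇p holds vacuously. ✓
5: successors {8}; ◇p there: 8:T. ✓
6: successors {3, 4, 5, 6}; ◇p there: 3:T, 4:F, 5:T, 6:T. ✗
7: successors {3, 4, 7}; ◇p there: 3:T, 4:F, 7:T. ✗
8: successors {1, 2, 7}; ◇p there: 1:T, 2:T, 7:T. ✓

{1, 2, 3, 4, 5, 8}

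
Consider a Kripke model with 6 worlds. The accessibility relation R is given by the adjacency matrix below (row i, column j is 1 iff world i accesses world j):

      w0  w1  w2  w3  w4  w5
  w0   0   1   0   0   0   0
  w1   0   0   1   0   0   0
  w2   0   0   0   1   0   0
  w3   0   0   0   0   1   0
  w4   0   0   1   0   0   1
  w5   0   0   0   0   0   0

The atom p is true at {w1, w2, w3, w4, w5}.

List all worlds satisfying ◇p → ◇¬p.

{w5}

w0: ◇p is T, ◇¬p is F. ✗
w1: ◇p is T, ◇¬p is F. ✗
w2: ◇p is T, ◇¬p is F. ✗
w3: ◇p is T, ◇¬p is F. ✗
w4: ◇p is T, ◇¬p is F. ✗
w5: ◇p is F, ◇¬p is F. ✓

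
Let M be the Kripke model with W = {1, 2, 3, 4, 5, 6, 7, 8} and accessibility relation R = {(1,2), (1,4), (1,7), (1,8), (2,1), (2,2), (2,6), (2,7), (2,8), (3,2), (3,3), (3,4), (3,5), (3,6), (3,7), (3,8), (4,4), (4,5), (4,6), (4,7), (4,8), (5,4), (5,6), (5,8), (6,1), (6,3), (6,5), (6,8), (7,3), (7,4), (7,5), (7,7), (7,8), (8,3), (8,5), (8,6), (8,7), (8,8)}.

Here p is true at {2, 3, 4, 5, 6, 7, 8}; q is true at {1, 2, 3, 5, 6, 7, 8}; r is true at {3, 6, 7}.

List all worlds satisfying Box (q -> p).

1: successors {2, 4, 7, 8}; q -> p there: 2:T, 4:T, 7:T, 8:T. ✓
2: successors {1, 2, 6, 7, 8}; q -> p there: 1:F, 2:T, 6:T, 7:T, 8:T. ✗
3: successors {2, 3, 4, 5, 6, 7, 8}; q -> p there: 2:T, 3:T, 4:T, 5:T, 6:T, 7:T, 8:T. ✓
4: successors {4, 5, 6, 7, 8}; q -> p there: 4:T, 5:T, 6:T, 7:T, 8:T. ✓
5: successors {4, 6, 8}; q -> p there: 4:T, 6:T, 8:T. ✓
6: successors {1, 3, 5, 8}; q -> p there: 1:F, 3:T, 5:T, 8:T. ✗
7: successors {3, 4, 5, 7, 8}; q -> p there: 3:T, 4:T, 5:T, 7:T, 8:T. ✓
8: successors {3, 5, 6, 7, 8}; q -> p there: 3:T, 5:T, 6:T, 7:T, 8:T. ✓

{1, 3, 4, 5, 7, 8}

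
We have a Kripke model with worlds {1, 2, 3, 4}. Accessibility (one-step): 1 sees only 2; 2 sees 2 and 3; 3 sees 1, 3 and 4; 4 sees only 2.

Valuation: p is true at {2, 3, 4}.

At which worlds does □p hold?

1: successors {2}; p there: 2:T. ✓
2: successors {2, 3}; p there: 2:T, 3:T. ✓
3: successors {1, 3, 4}; p there: 1:F, 3:T, 4:T. ✗
4: successors {2}; p there: 2:T. ✓

{1, 2, 4}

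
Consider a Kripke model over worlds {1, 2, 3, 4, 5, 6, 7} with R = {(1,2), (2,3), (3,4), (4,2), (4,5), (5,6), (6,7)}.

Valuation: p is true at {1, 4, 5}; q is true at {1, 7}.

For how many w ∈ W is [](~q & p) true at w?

1: successors {2}; ~q & p there: 2:F. ✗
2: successors {3}; ~q & p there: 3:F. ✗
3: successors {4}; ~q & p there: 4:T. ✓
4: successors {2, 5}; ~q & p there: 2:F, 5:T. ✗
5: successors {6}; ~q & p there: 6:F. ✗
6: successors {7}; ~q & p there: 7:F. ✗
7: no successors, so [](~q & p) holds vacuously. ✓
Satisfying worlds: {3, 7}.

2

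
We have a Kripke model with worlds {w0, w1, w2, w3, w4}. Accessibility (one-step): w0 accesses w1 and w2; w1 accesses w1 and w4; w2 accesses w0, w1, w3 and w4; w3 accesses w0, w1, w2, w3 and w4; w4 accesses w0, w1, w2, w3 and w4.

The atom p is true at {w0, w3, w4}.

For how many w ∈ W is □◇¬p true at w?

w0: successors {w1, w2}; ◇¬p there: w1:T, w2:T. ✓
w1: successors {w1, w4}; ◇¬p there: w1:T, w4:T. ✓
w2: successors {w0, w1, w3, w4}; ◇¬p there: w0:T, w1:T, w3:T, w4:T. ✓
w3: successors {w0, w1, w2, w3, w4}; ◇¬p there: w0:T, w1:T, w2:T, w3:T, w4:T. ✓
w4: successors {w0, w1, w2, w3, w4}; ◇¬p there: w0:T, w1:T, w2:T, w3:T, w4:T. ✓
Satisfying worlds: {w0, w1, w2, w3, w4}.

5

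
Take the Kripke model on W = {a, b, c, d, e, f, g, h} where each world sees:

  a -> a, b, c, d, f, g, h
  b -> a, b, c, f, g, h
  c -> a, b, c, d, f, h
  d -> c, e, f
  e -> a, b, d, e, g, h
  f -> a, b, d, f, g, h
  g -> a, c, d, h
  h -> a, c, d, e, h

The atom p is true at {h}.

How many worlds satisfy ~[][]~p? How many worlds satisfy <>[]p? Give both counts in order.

8 and 0

For ~[][]~p:
a: [][]~p is F. ✓
b: [][]~p is F. ✓
c: [][]~p is F. ✓
d: [][]~p is F. ✓
e: [][]~p is F. ✓
f: [][]~p is F. ✓
g: [][]~p is F. ✓
h: [][]~p is F. ✓
— 8 worlds.
For <>[]p:
a: successors {a, b, c, d, f, g, h}; []p there: a:F, b:F, c:F, d:F, f:F, g:F, h:F. ✗
b: successors {a, b, c, f, g, h}; []p there: a:F, b:F, c:F, f:F, g:F, h:F. ✗
c: successors {a, b, c, d, f, h}; []p there: a:F, b:F, c:F, d:F, f:F, h:F. ✗
d: successors {c, e, f}; []p there: c:F, e:F, f:F. ✗
e: successors {a, b, d, e, g, h}; []p there: a:F, b:F, d:F, e:F, g:F, h:F. ✗
f: successors {a, b, d, f, g, h}; []p there: a:F, b:F, d:F, f:F, g:F, h:F. ✗
g: successors {a, c, d, h}; []p there: a:F, c:F, d:F, h:F. ✗
h: successors {a, c, d, e, h}; []p there: a:F, c:F, d:F, e:F, h:F. ✗
— 0 worlds.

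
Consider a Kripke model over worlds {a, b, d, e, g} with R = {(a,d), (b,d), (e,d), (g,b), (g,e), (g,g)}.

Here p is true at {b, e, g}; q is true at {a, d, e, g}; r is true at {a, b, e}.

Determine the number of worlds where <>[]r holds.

3

a: successors {d}; []r there: d:T. ✓
b: successors {d}; []r there: d:T. ✓
d: no successors, so <>[]r fails. ✗
e: successors {d}; []r there: d:T. ✓
g: successors {b, e, g}; []r there: b:F, e:F, g:F. ✗
Satisfying worlds: {a, b, e}.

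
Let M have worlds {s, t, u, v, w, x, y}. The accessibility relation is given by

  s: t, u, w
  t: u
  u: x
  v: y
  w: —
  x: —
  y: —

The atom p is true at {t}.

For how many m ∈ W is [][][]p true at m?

6

s: successors {t, u, w}; [][]p there: t:F, u:T, w:T. ✗
t: successors {u}; [][]p there: u:T. ✓
u: successors {x}; [][]p there: x:T. ✓
v: successors {y}; [][]p there: y:T. ✓
w: no successors, so [][][]p holds vacuously. ✓
x: no successors, so [][][]p holds vacuously. ✓
y: no successors, so [][][]p holds vacuously. ✓
Satisfying worlds: {t, u, v, w, x, y}.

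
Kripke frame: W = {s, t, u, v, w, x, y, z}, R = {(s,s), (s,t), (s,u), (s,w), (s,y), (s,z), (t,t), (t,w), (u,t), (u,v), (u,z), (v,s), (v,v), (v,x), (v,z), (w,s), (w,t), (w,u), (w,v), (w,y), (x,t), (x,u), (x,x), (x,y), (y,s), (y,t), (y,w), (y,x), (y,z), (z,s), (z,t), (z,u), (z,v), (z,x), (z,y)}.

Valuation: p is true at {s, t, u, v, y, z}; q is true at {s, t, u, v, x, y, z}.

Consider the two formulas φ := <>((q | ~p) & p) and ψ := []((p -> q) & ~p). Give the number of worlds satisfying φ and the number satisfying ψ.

For <>((q | ~p) & p):
s: successors {s, t, u, w, y, z}; (q | ~p) & p there: s:T, t:T, u:T, w:F, y:T, z:T. ✓
t: successors {t, w}; (q | ~p) & p there: t:T, w:F. ✓
u: successors {t, v, z}; (q | ~p) & p there: t:T, v:T, z:T. ✓
v: successors {s, v, x, z}; (q | ~p) & p there: s:T, v:T, x:F, z:T. ✓
w: successors {s, t, u, v, y}; (q | ~p) & p there: s:T, t:T, u:T, v:T, y:T. ✓
x: successors {t, u, x, y}; (q | ~p) & p there: t:T, u:T, x:F, y:T. ✓
y: successors {s, t, w, x, z}; (q | ~p) & p there: s:T, t:T, w:F, x:F, z:T. ✓
z: successors {s, t, u, v, x, y}; (q | ~p) & p there: s:T, t:T, u:T, v:T, x:F, y:T. ✓
— 8 worlds.
For []((p -> q) & ~p):
s: successors {s, t, u, w, y, z}; (p -> q) & ~p there: s:F, t:F, u:F, w:T, y:F, z:F. ✗
t: successors {t, w}; (p -> q) & ~p there: t:F, w:T. ✗
u: successors {t, v, z}; (p -> q) & ~p there: t:F, v:F, z:F. ✗
v: successors {s, v, x, z}; (p -> q) & ~p there: s:F, v:F, x:T, z:F. ✗
w: successors {s, t, u, v, y}; (p -> q) & ~p there: s:F, t:F, u:F, v:F, y:F. ✗
x: successors {t, u, x, y}; (p -> q) & ~p there: t:F, u:F, x:T, y:F. ✗
y: successors {s, t, w, x, z}; (p -> q) & ~p there: s:F, t:F, w:T, x:T, z:F. ✗
z: successors {s, t, u, v, x, y}; (p -> q) & ~p there: s:F, t:F, u:F, v:F, x:T, y:F. ✗
— 0 worlds.

8 and 0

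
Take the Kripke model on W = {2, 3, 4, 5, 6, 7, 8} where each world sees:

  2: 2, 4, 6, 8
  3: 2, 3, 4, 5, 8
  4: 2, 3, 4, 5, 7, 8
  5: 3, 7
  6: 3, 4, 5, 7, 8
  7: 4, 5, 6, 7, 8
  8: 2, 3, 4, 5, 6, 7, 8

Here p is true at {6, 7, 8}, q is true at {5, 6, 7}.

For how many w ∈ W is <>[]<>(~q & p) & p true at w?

3

2: <>[]<>(~q & p) is T, p is F. ✗
3: <>[]<>(~q & p) is T, p is F. ✗
4: <>[]<>(~q & p) is T, p is F. ✗
5: <>[]<>(~q & p) is F, p is F. ✗
6: <>[]<>(~q & p) is T, p is T. ✓
7: <>[]<>(~q & p) is T, p is T. ✓
8: <>[]<>(~q & p) is T, p is T. ✓
Satisfying worlds: {6, 7, 8}.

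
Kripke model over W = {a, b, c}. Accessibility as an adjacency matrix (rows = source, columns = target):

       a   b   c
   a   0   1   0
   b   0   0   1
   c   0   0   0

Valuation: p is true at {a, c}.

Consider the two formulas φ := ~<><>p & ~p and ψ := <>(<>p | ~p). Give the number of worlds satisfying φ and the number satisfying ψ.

1 and 1

For ~<><>p & ~p:
a: ~<><>p is F, ~p is F. ✗
b: ~<><>p is T, ~p is T. ✓
c: ~<><>p is T, ~p is F. ✗
— 1 world.
For <>(<>p | ~p):
a: successors {b}; <>p | ~p there: b:T. ✓
b: successors {c}; <>p | ~p there: c:F. ✗
c: no successors, so <>(<>p | ~p) fails. ✗
— 1 world.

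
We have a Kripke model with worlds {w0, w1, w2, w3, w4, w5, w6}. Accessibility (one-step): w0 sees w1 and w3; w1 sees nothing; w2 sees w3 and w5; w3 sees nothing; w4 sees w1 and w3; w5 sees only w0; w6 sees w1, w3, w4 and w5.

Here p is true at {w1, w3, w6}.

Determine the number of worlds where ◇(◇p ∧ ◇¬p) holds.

w0: successors {w1, w3}; ◇p ∧ ◇¬p there: w1:F, w3:F. ✗
w1: no successors, so ◇(◇p ∧ ◇¬p) fails. ✗
w2: successors {w3, w5}; ◇p ∧ ◇¬p there: w3:F, w5:F. ✗
w3: no successors, so ◇(◇p ∧ ◇¬p) fails. ✗
w4: successors {w1, w3}; ◇p ∧ ◇¬p there: w1:F, w3:F. ✗
w5: successors {w0}; ◇p ∧ ◇¬p there: w0:F. ✗
w6: successors {w1, w3, w4, w5}; ◇p ∧ ◇¬p there: w1:F, w3:F, w4:F, w5:F. ✗
Satisfying worlds: ∅.

0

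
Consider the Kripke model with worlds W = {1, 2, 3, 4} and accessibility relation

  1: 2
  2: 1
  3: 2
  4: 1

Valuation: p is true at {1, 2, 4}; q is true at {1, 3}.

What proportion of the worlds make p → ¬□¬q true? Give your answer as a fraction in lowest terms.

3/4

1: p is T, ¬□¬q is F. ✗
2: p is T, ¬□¬q is T. ✓
3: p is F, ¬□¬q is F. ✓
4: p is T, ¬□¬q is T. ✓
That's 3 of 4 worlds, so 3/4.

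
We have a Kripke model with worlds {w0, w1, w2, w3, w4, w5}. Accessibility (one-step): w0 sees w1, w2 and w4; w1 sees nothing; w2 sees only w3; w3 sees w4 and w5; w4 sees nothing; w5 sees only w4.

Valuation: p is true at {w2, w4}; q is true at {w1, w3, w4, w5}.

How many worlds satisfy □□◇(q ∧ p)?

4

w0: successors {w1, w2, w4}; □◇(q ∧ p) there: w1:T, w2:T, w4:T. ✓
w1: no successors, so □□◇(q ∧ p) holds vacuously. ✓
w2: successors {w3}; □◇(q ∧ p) there: w3:F. ✗
w3: successors {w4, w5}; □◇(q ∧ p) there: w4:T, w5:F. ✗
w4: no successors, so □□◇(q ∧ p) holds vacuously. ✓
w5: successors {w4}; □◇(q ∧ p) there: w4:T. ✓
Satisfying worlds: {w0, w1, w4, w5}.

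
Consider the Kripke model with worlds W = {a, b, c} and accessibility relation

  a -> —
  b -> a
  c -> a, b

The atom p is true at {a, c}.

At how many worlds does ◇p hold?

2

a: no successors, so ◇p fails. ✗
b: successors {a}; p there: a:T. ✓
c: successors {a, b}; p there: a:T, b:F. ✓
Satisfying worlds: {b, c}.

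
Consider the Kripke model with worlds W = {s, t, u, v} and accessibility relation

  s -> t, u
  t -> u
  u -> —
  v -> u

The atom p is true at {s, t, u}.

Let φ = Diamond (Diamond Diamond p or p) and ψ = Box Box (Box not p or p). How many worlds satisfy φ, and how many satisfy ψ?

For Diamond (Diamond Diamond p or p):
s: successors {t, u}; Diamond Diamond p or p there: t:T, u:T. ✓
t: successors {u}; Diamond Diamond p or p there: u:T. ✓
u: no successors, so Diamond (Diamond Diamond p or p) fails. ✗
v: successors {u}; Diamond Diamond p or p there: u:T. ✓
— 3 worlds.
For Box Box (Box not p or p):
s: successors {t, u}; Box (Box not p or p) there: t:T, u:T. ✓
t: successors {u}; Box (Box not p or p) there: u:T. ✓
u: no successors, so Box Box (Box not p or p) holds vacuously. ✓
v: successors {u}; Box (Box not p or p) there: u:T. ✓
— 4 worlds.

3 and 4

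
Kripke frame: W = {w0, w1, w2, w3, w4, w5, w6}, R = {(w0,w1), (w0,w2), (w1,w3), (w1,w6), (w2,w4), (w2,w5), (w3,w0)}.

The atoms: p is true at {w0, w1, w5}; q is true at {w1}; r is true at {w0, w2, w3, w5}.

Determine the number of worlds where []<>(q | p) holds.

4

w0: successors {w1, w2}; <>(q | p) there: w1:F, w2:T. ✗
w1: successors {w3, w6}; <>(q | p) there: w3:T, w6:F. ✗
w2: successors {w4, w5}; <>(q | p) there: w4:F, w5:F. ✗
w3: successors {w0}; <>(q | p) there: w0:T. ✓
w4: no successors, so []<>(q | p) holds vacuously. ✓
w5: no successors, so []<>(q | p) holds vacuously. ✓
w6: no successors, so []<>(q | p) holds vacuously. ✓
Satisfying worlds: {w3, w4, w5, w6}.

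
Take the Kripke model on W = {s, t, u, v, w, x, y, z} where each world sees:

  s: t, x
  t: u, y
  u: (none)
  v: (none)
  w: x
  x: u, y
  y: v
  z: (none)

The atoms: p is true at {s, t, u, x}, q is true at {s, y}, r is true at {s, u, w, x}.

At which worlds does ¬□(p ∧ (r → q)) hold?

s: □(p ∧ (r → q)) is F. ✓
t: □(p ∧ (r → q)) is F. ✓
u: □(p ∧ (r → q)) is T. ✗
v: □(p ∧ (r → q)) is T. ✗
w: □(p ∧ (r → q)) is F. ✓
x: □(p ∧ (r → q)) is F. ✓
y: □(p ∧ (r → q)) is F. ✓
z: □(p ∧ (r → q)) is T. ✗

{s, t, w, x, y}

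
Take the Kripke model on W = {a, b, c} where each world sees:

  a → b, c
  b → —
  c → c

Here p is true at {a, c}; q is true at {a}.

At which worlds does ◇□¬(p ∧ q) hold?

a: successors {b, c}; □¬(p ∧ q) there: b:T, c:T. ✓
b: no successors, so ◇□¬(p ∧ q) fails. ✗
c: successors {c}; □¬(p ∧ q) there: c:T. ✓

{a, c}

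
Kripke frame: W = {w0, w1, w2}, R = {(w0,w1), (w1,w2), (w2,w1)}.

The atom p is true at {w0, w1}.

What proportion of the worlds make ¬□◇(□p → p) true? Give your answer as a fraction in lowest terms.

2/3

w0: □◇(□p → p) is F. ✓
w1: □◇(□p → p) is T. ✗
w2: □◇(□p → p) is F. ✓
That's 2 of 3 worlds, so 2/3.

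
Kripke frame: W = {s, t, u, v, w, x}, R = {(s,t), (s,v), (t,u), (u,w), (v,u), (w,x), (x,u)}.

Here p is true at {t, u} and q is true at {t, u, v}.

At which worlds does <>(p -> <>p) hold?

s: successors {t, v}; p -> <>p there: t:T, v:T. ✓
t: successors {u}; p -> <>p there: u:F. ✗
u: successors {w}; p -> <>p there: w:T. ✓
v: successors {u}; p -> <>p there: u:F. ✗
w: successors {x}; p -> <>p there: x:T. ✓
x: successors {u}; p -> <>p there: u:F. ✗

{s, u, w}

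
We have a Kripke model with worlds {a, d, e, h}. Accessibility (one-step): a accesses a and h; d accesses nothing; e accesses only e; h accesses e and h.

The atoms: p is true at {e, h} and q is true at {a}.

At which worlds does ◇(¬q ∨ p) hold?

a: successors {a, h}; ¬q ∨ p there: a:F, h:T. ✓
d: no successors, so ◇(¬q ∨ p) fails. ✗
e: successors {e}; ¬q ∨ p there: e:T. ✓
h: successors {e, h}; ¬q ∨ p there: e:T, h:T. ✓

{a, e, h}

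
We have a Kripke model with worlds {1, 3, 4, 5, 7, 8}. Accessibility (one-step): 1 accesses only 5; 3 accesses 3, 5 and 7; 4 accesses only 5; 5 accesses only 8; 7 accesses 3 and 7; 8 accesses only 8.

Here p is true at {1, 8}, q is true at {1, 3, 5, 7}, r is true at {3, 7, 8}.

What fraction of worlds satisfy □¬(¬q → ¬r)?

1: successors {5}; ¬(¬q → ¬r) there: 5:F. ✗
3: successors {3, 5, 7}; ¬(¬q → ¬r) there: 3:F, 5:F, 7:F. ✗
4: successors {5}; ¬(¬q → ¬r) there: 5:F. ✗
5: successors {8}; ¬(¬q → ¬r) there: 8:T. ✓
7: successors {3, 7}; ¬(¬q → ¬r) there: 3:F, 7:F. ✗
8: successors {8}; ¬(¬q → ¬r) there: 8:T. ✓
That's 2 of 6 worlds, so 2/6 = 1/3.

1/3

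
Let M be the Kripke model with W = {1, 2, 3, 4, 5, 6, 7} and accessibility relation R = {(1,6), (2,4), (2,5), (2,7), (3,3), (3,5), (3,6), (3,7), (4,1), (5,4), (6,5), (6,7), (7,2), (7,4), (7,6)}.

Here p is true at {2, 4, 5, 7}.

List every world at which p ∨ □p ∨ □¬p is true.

1: p is F, □p ∨ □¬p is T. ✓
2: p is T, □p ∨ □¬p is T. ✓
3: p is F, □p ∨ □¬p is F. ✗
4: p is T, □p ∨ □¬p is T. ✓
5: p is T, □p ∨ □¬p is T. ✓
6: p is F, □p ∨ □¬p is T. ✓
7: p is T, □p ∨ □¬p is F. ✓

{1, 2, 4, 5, 6, 7}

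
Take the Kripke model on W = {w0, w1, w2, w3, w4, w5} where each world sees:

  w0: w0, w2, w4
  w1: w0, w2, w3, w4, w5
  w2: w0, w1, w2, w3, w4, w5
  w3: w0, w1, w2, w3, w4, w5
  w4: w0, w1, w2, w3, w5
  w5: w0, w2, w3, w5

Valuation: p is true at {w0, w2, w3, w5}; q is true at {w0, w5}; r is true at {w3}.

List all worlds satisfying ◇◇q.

w0: successors {w0, w2, w4}; ◇q there: w0:T, w2:T, w4:T. ✓
w1: successors {w0, w2, w3, w4, w5}; ◇q there: w0:T, w2:T, w3:T, w4:T, w5:T. ✓
w2: successors {w0, w1, w2, w3, w4, w5}; ◇q there: w0:T, w1:T, w2:T, w3:T, w4:T, w5:T. ✓
w3: successors {w0, w1, w2, w3, w4, w5}; ◇q there: w0:T, w1:T, w2:T, w3:T, w4:T, w5:T. ✓
w4: successors {w0, w1, w2, w3, w5}; ◇q there: w0:T, w1:T, w2:T, w3:T, w5:T. ✓
w5: successors {w0, w2, w3, w5}; ◇q there: w0:T, w2:T, w3:T, w5:T. ✓

{w0, w1, w2, w3, w4, w5}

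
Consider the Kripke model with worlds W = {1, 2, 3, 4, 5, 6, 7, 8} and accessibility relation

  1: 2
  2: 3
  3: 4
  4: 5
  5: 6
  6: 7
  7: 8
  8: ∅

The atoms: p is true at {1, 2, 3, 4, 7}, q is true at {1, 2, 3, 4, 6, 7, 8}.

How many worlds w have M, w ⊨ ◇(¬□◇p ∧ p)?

1: successors {2}; ¬□◇p ∧ p there: 2:F. ✗
2: successors {3}; ¬□◇p ∧ p there: 3:T. ✓
3: successors {4}; ¬□◇p ∧ p there: 4:T. ✓
4: successors {5}; ¬□◇p ∧ p there: 5:F. ✗
5: successors {6}; ¬□◇p ∧ p there: 6:F. ✗
6: successors {7}; ¬□◇p ∧ p there: 7:T. ✓
7: successors {8}; ¬□◇p ∧ p there: 8:F. ✗
8: no successors, so ◇(¬□◇p ∧ p) fails. ✗
Satisfying worlds: {2, 3, 6}.

3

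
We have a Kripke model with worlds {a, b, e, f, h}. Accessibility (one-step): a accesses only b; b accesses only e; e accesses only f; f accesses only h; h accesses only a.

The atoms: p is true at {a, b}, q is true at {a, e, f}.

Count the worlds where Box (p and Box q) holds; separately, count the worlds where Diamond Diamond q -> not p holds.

1 and 3

For Box (p and Box q):
a: successors {b}; p and Box q there: b:T. ✓
b: successors {e}; p and Box q there: e:F. ✗
e: successors {f}; p and Box q there: f:F. ✗
f: successors {h}; p and Box q there: h:F. ✗
h: successors {a}; p and Box q there: a:F. ✗
— 1 world.
For Diamond Diamond q -> not p:
a: Diamond Diamond q is T, not p is F. ✗
b: Diamond Diamond q is T, not p is F. ✗
e: Diamond Diamond q is F, not p is T. ✓
f: Diamond Diamond q is T, not p is T. ✓
h: Diamond Diamond q is F, not p is T. ✓
— 3 worlds.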